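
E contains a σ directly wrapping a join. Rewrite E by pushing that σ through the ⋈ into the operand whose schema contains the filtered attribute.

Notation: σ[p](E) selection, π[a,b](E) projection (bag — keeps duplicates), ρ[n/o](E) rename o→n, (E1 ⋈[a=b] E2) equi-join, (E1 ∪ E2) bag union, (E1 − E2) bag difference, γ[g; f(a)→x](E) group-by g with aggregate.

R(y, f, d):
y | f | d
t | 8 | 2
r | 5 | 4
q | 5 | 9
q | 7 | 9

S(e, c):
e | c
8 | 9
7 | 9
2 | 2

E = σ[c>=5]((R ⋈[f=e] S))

σ filters on c, owned by the right side.
E' = (R ⋈[f=e] σ[c>=5](S))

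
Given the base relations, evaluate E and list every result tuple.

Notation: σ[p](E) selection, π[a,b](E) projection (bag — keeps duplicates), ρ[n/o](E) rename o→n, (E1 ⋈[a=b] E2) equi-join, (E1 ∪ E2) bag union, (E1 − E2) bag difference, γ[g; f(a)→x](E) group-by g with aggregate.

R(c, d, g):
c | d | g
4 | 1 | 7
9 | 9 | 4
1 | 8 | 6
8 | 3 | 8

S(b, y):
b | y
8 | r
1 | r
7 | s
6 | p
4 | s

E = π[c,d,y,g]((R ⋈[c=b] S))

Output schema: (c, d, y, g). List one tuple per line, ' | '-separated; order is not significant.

Row counts bottom-up:
  R → 4
  S → 5
  (R ⋈[c=b] S) → 3
  π[c,d,y,g]((R ⋈[c=b] S)) → 3

== RESULT ==
c | d | y | g
1 | 8 | r | 6
4 | 1 | s | 7
8 | 3 | r | 8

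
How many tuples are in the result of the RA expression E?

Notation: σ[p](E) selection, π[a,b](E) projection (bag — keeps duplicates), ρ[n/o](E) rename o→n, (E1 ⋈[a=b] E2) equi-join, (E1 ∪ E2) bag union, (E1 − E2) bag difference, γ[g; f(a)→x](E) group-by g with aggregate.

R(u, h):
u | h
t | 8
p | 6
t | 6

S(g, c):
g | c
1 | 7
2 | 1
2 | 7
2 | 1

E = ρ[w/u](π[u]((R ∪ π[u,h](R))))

Subexpression sizes:
  R → 3
  R → 3
  π[u,h](R) → 3
  (R ∪ π[u,h](R)) → 6
  π[u]((R ∪ π[u,h](R))) → 6
  ρ[w/u](π[u]((R ∪ π[u,h](R)))) → 6

|E| = 6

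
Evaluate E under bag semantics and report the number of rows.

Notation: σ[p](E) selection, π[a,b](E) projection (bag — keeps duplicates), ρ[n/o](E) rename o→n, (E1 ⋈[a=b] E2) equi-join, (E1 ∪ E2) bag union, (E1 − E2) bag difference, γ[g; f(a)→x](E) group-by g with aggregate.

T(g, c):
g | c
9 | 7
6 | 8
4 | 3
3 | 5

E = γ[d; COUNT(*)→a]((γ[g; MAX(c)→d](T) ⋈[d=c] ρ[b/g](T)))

Per-node cardinality:
  T → 4
  γ[g; MAX(c)→d](T) → 4
  T → 4
  ρ[b/g](T) → 4
  (γ[g; MAX(c)→d](T) ⋈[d=c] ρ[b/g](T)) → 4
  γ[d; COUNT(*)→a]((γ[g; MAX(c)→d](T) ⋈[d=c] ρ[b/g](T))) → 4

|E| = 4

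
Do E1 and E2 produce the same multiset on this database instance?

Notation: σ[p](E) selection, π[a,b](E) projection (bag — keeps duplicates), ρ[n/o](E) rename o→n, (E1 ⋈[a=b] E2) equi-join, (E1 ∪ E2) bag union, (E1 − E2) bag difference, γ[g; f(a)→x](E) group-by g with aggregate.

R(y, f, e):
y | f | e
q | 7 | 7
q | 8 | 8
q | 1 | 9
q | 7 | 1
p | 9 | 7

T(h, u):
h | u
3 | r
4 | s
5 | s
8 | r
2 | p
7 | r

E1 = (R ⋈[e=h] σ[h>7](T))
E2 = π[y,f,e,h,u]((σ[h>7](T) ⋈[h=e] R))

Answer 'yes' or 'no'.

E1 stepwise |·|:
  R → 5
  T → 6
  σ[h>7](T) → 1
  (R ⋈[e=h] σ[h>7](T)) → 1
E2 stepwise |·|:
  T → 6
  σ[h>7](T) → 1
  R → 5
  (σ[h>7](T) ⋈[h=e] R) → 1
  π[y,f,e,h,u]((σ[h>7](T) ⋈[h=e] R)) → 1

E1 and E2 produce the same multiset:
y | f | e | h | u
q | 8 | 8 | 8 | r

yes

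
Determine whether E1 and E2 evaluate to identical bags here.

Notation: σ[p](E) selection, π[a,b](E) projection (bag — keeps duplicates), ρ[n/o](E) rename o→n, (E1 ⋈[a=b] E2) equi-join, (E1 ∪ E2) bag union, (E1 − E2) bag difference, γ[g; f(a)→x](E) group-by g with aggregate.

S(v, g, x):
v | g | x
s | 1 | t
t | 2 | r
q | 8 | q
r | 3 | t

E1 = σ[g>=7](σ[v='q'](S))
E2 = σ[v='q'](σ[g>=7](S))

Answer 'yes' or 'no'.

E1 per-node cardinality:
  S → 4
  σ[v='q'](S) → 1
  σ[g>=7](σ[v='q'](S)) → 1
E2 per-node cardinality:
  S → 4
  σ[g>=7](S) → 1
  σ[v='q'](σ[g>=7](S)) → 1

E1 and E2 produce the same multiset:
v | g | x
q | 8 | q

yes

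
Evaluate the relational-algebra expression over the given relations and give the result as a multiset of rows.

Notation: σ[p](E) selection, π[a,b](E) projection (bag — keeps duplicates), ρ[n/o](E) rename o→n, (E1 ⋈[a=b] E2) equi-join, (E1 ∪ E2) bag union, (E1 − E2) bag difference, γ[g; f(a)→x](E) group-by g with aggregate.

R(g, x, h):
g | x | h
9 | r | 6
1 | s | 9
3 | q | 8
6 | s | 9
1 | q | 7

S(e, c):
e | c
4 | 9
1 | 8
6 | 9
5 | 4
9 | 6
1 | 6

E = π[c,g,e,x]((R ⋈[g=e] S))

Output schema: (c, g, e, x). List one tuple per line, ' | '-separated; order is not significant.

Per-node cardinality:
  R → 5
  S → 6
  (R ⋈[g=e] S) → 6
  π[c,g,e,x]((R ⋈[g=e] S)) → 6

== RESULT ==
c | g | e | x
6 | 1 | 1 | q
6 | 1 | 1 | s
6 | 9 | 9 | r
8 | 1 | 1 | q
8 | 1 | 1 | s
9 | 6 | 6 | s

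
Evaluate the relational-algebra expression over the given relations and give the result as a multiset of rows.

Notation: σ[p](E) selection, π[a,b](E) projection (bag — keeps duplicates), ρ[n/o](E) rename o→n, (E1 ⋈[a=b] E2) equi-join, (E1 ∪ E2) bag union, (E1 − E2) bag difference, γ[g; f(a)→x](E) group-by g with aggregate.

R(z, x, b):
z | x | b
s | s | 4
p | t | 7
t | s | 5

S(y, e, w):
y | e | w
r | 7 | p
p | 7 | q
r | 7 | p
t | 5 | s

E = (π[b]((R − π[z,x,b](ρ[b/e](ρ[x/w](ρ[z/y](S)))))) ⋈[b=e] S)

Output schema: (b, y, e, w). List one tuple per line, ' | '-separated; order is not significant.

Stepwise |·|:
  R → 3
  S → 4
  ρ[z/y](S) → 4
  ρ[x/w](ρ[z/y](S)) → 4
  ρ[b/e](ρ[x/w](ρ[z/y](S))) → 4
  π[z,x,b](ρ[b/e](ρ[x/w](ρ[z/y](S)))) → 4
  (R − π[z,x,b](ρ[b/e](ρ[x/w](ρ[z/y](S))))) → 2
  π[b]((R − π[z,x,b](ρ[b/e](ρ[x/w](ρ[z/y](S)))))) → 2
  S → 4
  (π[b]((R − π[z,x,b](ρ[b/e](ρ[x/w](ρ[z/y](S)))))) ⋈[b=e] S) → 3

== RESULT ==
b | y | e | w
7 | p | 7 | q
7 | r | 7 | p
7 | r | 7 | p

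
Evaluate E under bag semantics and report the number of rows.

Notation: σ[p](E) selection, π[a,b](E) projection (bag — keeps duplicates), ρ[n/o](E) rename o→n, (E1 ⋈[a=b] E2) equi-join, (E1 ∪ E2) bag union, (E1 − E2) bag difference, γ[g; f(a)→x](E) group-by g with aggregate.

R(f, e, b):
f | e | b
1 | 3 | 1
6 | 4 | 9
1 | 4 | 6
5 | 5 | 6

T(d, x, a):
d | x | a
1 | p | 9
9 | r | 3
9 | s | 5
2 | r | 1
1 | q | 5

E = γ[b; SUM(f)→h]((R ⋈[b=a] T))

Row counts bottom-up:
  R → 4
  T → 5
  (R ⋈[b=a] T) → 2
  γ[b; SUM(f)→h]((R ⋈[b=a] T)) → 2

|E| = 2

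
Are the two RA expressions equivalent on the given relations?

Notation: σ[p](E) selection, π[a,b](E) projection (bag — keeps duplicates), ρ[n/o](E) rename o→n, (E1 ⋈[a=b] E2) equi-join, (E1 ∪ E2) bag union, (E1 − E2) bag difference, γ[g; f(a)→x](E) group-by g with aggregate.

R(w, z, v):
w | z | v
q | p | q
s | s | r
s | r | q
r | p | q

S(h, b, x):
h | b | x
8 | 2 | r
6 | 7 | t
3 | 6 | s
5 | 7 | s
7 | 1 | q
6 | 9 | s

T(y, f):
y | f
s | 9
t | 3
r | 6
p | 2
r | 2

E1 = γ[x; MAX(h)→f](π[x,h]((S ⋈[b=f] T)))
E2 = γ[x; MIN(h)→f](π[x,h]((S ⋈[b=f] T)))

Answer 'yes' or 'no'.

E1 row counts bottom-up:
  S → 6
  T → 5
  (S ⋈[b=f] T) → 4
  π[x,h]((S ⋈[b=f] T)) → 4
  γ[x; MAX(h)→f](π[x,h]((S ⋈[b=f] T))) → 2
E2 row counts bottom-up:
  S → 6
  T → 5
  (S ⋈[b=f] T) → 4
  π[x,h]((S ⋈[b=f] T)) → 4
  γ[x; MIN(h)→f](π[x,h]((S ⋈[b=f] T))) → 2

E1 result:
x | f
r | 8
s | 6
E2 result:
x | f
r | 8
s | 3
Witness: ('s', 6) appears 1× in E1 but 0× in E2.

no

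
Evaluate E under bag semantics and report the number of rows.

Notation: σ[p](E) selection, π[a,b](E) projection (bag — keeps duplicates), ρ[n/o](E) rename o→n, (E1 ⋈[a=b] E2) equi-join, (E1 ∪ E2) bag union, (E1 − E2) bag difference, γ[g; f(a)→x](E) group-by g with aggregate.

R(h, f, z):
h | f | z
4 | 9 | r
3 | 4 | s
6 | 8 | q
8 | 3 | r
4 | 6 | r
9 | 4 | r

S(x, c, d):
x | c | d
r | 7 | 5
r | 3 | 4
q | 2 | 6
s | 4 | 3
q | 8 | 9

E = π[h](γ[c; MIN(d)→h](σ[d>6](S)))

Per-node cardinality:
  S → 5
  σ[d>6](S) → 1
  γ[c; MIN(d)→h](σ[d>6](S)) → 1
  π[h](γ[c; MIN(d)→h](σ[d>6](S))) → 1

|E| = 1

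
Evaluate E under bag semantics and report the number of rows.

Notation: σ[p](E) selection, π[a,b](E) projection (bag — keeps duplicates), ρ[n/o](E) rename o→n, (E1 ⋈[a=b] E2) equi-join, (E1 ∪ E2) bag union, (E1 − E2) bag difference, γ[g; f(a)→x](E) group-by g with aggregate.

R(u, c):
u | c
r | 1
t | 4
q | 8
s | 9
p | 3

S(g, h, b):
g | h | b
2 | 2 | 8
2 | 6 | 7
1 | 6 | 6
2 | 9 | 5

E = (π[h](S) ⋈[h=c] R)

Stepwise |·|:
  S → 4
  π[h](S) → 4
  R → 5
  (π[h](S) ⋈[h=c] R) → 1

|E| = 1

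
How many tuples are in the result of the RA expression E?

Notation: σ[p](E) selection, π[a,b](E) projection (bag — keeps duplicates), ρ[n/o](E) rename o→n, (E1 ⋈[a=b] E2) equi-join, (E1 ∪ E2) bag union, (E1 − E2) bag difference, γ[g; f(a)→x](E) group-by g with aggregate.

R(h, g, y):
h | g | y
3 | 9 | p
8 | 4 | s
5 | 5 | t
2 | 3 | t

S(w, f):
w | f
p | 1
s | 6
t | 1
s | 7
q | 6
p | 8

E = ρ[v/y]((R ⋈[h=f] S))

Row counts bottom-up:
  R → 4
  S → 6
  (R ⋈[h=f] S) → 1
  ρ[v/y]((R ⋈[h=f] S)) → 1

|E| = 1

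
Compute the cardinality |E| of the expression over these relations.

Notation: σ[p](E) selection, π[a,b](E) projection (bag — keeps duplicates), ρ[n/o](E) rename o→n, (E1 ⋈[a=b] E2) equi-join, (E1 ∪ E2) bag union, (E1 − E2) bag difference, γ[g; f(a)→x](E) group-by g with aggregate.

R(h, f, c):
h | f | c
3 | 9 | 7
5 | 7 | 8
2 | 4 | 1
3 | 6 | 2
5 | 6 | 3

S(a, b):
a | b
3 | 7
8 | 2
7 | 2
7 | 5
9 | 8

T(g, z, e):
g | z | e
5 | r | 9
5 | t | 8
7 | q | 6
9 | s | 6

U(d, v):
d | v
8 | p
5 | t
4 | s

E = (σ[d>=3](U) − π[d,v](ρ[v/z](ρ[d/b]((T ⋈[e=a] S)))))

Row counts bottom-up:
  U → 3
  σ[d>=3](U) → 3
  T → 4
  S → 5
  (T ⋈[e=a] S) → 2
  ρ[d/b]((T ⋈[e=a] S)) → 2
  ρ[v/z](ρ[d/b]((T ⋈[e=a] S))) → 2
  π[d,v](ρ[v/z](ρ[d/b]((T ⋈[e=a] S)))) → 2
  (σ[d>=3](U) − π[d,v](ρ[v/z](ρ[d/b]((T ⋈[e=a] S))))) → 3

|E| = 3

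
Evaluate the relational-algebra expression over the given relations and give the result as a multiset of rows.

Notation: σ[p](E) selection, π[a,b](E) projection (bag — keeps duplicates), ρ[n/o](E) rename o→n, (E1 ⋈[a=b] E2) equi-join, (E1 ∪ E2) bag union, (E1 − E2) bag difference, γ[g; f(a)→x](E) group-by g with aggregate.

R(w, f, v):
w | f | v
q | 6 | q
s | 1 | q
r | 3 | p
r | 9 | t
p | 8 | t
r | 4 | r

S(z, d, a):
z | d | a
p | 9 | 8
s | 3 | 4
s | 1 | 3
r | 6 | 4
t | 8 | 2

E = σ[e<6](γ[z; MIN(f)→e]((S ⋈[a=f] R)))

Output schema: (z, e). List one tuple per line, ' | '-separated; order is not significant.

Per-node cardinality:
  S → 5
  R → 6
  (S ⋈[a=f] R) → 4
  γ[z; MIN(f)→e]((S ⋈[a=f] R)) → 3
  σ[e<6](γ[z; MIN(f)→e]((S ⋈[a=f] R))) → 2

== RESULT ==
z | e
r | 4
s | 3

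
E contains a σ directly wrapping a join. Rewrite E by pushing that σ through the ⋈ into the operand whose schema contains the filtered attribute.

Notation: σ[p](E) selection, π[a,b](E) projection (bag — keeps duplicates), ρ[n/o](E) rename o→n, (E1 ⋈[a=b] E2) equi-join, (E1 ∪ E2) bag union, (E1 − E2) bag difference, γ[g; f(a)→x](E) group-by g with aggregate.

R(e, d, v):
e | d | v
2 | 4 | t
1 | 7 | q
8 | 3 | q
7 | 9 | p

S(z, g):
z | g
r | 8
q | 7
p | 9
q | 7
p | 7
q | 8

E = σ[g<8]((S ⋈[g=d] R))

σ filters on g, owned by the left side.
E' = (σ[g<8](S) ⋈[g=d] R)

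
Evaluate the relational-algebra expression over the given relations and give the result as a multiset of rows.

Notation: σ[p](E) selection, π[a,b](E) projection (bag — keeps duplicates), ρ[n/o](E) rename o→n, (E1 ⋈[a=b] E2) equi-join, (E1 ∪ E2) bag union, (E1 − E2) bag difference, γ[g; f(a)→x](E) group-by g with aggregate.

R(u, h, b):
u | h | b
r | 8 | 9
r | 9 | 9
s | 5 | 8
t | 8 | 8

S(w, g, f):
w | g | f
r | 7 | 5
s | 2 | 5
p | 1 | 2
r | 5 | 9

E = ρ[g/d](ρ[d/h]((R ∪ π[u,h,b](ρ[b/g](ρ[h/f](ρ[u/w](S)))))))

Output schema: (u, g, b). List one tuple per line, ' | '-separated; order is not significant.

Row counts bottom-up:
  R → 4
  S → 4
  ρ[u/w](S) → 4
  ρ[h/f](ρ[u/w](S)) → 4
  ρ[b/g](ρ[h/f](ρ[u/w](S))) → 4
  π[u,h,b](ρ[b/g](ρ[h/f](ρ[u/w](S)))) → 4
  (R ∪ π[u,h,b](ρ[b/g](ρ[h/f](ρ[u/w](S))))) → 8
  ρ[d/h]((R ∪ π[u,h,b](ρ[b/g](ρ[h/f](ρ[u/w](S)))))) → 8
  ρ[g/d](ρ[d/h]((R ∪ π[u,h,b](ρ[b/g](ρ[h/f](ρ[u/w](S))))))) → 8

== RESULT ==
u | g | b
p | 2 | 1
r | 5 | 7
r | 8 | 9
r | 9 | 5
r | 9 | 9
s | 5 | 2
s | 5 | 8
t | 8 | 8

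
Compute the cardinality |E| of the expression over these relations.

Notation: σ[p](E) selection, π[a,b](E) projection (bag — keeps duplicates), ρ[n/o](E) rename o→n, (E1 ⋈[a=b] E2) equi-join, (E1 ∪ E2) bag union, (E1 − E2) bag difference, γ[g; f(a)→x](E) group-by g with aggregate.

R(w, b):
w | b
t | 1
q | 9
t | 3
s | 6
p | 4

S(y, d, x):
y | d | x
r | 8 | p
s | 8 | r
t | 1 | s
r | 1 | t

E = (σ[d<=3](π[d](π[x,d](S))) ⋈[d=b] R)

Per-node cardinality:
  S → 4
  π[x,d](S) → 4
  π[d](π[x,d](S)) → 4
  σ[d<=3](π[d](π[x,d](S))) → 2
  R → 5
  (σ[d<=3](π[d](π[x,d](S))) ⋈[d=b] R) → 2

|E| = 2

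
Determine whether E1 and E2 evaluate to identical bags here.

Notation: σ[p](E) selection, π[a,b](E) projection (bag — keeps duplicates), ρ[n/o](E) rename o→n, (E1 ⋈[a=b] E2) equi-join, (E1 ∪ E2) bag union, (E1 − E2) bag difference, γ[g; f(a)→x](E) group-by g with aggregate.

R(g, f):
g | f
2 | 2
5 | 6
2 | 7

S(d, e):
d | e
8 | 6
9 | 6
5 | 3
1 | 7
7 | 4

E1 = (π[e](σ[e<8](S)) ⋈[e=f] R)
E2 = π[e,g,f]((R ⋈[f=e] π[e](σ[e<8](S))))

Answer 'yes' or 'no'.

E1 stepwise |·|:
  S → 5
  σ[e<8](S) → 5
  π[e](σ[e<8](S)) → 5
  R → 3
  (π[e](σ[e<8](S)) ⋈[e=f] R) → 3
E2 stepwise |·|:
  R → 3
  S → 5
  σ[e<8](S) → 5
  π[e](σ[e<8](S)) → 5
  (R ⋈[f=e] π[e](σ[e<8](S))) → 3
  π[e,g,f]((R ⋈[f=e] π[e](σ[e<8](S)))) → 3

E1 and E2 produce the same multiset:
e | g | f
6 | 5 | 6
6 | 5 | 6
7 | 2 | 7

yes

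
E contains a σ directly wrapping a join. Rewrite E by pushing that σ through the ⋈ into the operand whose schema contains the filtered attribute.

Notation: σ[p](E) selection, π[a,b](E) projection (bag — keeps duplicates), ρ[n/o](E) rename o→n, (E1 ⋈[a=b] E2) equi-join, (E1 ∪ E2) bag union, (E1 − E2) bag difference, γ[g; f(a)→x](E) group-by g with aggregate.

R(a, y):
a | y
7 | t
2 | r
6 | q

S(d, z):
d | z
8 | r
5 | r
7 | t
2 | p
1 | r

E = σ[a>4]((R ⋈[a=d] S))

σ filters on a, owned by the left side.
E' = (σ[a>4](R) ⋈[a=d] S)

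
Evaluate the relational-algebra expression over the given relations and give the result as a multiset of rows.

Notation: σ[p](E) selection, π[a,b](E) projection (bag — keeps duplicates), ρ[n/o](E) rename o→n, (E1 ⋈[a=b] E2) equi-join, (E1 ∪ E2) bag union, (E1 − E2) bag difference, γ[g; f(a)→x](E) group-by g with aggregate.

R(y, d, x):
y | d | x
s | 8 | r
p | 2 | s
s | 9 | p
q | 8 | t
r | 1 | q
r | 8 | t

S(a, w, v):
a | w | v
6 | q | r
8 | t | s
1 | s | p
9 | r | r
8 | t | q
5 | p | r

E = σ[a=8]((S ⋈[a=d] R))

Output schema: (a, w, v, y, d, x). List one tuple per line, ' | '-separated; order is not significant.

Per-node cardinality:
  S → 6
  R → 6
  (S ⋈[a=d] R) → 8
  σ[a=8]((S ⋈[a=d] R)) → 6

== RESULT ==
a | w | v | y | d | x
8 | t | q | q | 8 | t
8 | t | q | r | 8 | t
8 | t | q | s | 8 | r
8 | t | s | q | 8 | t
8 | t | s | r | 8 | t
8 | t | s | s | 8 | r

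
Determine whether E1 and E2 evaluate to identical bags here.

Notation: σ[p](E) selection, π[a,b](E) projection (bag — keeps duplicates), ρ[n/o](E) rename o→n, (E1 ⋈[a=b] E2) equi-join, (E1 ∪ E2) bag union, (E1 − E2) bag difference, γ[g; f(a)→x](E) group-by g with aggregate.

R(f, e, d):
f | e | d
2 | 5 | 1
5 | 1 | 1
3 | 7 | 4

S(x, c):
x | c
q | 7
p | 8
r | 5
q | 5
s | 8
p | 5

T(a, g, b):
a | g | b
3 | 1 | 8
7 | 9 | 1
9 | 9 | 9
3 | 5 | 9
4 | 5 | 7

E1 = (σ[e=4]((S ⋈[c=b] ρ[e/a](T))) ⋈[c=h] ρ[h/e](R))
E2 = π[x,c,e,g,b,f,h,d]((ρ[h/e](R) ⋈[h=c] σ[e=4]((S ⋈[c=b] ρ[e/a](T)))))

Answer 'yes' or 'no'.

E1 per-node cardinality:
  S → 6
  T → 5
  ρ[e/a](T) → 5
  (S ⋈[c=b] ρ[e/a](T)) → 3
  σ[e=4]((S ⋈[c=b] ρ[e/a](T))) → 1
  R → 3
  ρ[h/e](R) → 3
  (σ[e=4]((S ⋈[c=b] ρ[e/a](T))) ⋈[c=h] ρ[h/e](R)) → 1
E2 per-node cardinality:
  R → 3
  ρ[h/e](R) → 3
  S → 6
  T → 5
  ρ[e/a](T) → 5
  (S ⋈[c=b] ρ[e/a](T)) → 3
  σ[e=4]((S ⋈[c=b] ρ[e/a](T))) → 1
  (ρ[h/e](R) ⋈[h=c] σ[e=4]((S ⋈[c=b] ρ[e/a](T)))) → 1
  π[x,c,e,g,b,f,h,d]((ρ[h/e](R) ⋈[h=c] σ[e=4]((S ⋈[c=b] ρ[e/a](T))))) → 1

E1 and E2 produce the same multiset:
x | c | e | g | b | f | h | d
q | 7 | 4 | 5 | 7 | 3 | 7 | 4

yes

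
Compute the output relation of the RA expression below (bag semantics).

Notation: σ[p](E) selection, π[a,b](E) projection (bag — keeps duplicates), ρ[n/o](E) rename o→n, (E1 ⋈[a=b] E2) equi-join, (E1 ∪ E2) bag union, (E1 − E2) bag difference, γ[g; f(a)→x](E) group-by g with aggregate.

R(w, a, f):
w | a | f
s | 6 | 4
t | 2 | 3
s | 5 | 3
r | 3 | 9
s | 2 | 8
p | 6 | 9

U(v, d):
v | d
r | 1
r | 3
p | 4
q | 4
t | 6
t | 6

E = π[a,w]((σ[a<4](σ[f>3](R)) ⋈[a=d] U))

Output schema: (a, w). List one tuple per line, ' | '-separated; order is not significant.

Row counts bottom-up:
  R → 6
  σ[f>3](R) → 4
  σ[a<4](σ[f>3](R)) → 2
  U → 6
  (σ[a<4](σ[f>3](R)) ⋈[a=d] U) → 1
  π[a,w]((σ[a<4](σ[f>3](R)) ⋈[a=d] U)) → 1

== RESULT ==
a | w
3 | r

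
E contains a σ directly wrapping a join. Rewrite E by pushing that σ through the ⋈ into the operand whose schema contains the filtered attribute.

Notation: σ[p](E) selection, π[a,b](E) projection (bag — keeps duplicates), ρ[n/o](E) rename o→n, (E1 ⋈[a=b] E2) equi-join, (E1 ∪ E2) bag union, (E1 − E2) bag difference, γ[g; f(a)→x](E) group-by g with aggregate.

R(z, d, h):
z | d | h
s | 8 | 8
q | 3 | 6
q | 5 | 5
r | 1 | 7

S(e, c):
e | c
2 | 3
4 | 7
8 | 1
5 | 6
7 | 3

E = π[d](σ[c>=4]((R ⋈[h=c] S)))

σ filters on c, owned by the right side.
E' = π[d]((R ⋈[h=c] σ[c>=4](S)))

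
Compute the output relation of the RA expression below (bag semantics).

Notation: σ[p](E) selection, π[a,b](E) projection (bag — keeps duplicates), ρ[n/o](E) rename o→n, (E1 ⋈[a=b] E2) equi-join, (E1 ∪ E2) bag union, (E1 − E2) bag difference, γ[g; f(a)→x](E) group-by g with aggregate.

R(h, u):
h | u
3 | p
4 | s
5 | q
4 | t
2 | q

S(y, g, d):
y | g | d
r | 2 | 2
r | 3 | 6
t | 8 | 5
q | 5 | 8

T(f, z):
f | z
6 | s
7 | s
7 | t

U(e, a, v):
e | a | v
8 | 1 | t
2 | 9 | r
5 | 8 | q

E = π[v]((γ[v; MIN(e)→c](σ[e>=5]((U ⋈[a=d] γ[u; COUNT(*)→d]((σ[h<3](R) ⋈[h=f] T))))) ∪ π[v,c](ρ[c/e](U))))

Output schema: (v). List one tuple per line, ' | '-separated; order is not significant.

Row counts bottom-up:
  U → 3
  R → 5
  σ[h<3](R) → 1
  T → 3
  (σ[h<3](R) ⋈[h=f] T) → 0
  γ[u; COUNT(*)→d]((σ[h<3](R) ⋈[h=f] T)) → 0
  (U ⋈[a=d] γ[u; COUNT(*)→d]((σ[h<3](R) ⋈[h=f] T))) → 0
  σ[e>=5]((U ⋈[a=d] γ[u; COUNT(*)→d]((σ[h<3](R) ⋈[h=f] T)))) → 0
  γ[v; MIN(e)→c](σ[e>=5]((U ⋈[a=d] γ[u; COUNT(*)→d]((σ[h<3](R) ⋈[h=f] T))))) → 0
  U → 3
  ρ[c/e](U) → 3
  π[v,c](ρ[c/e](U)) → 3
  (γ[v; MIN(e)→c](σ[e>=5]((U ⋈[a=d] γ[u; COUNT(*)→d]((σ[h<3](R) ⋈[h=f] T))))) ∪ π[v,c](ρ[c/e](U))) → 3
  π[v]((γ[v; MIN(e)→c](σ[e>=5]((U ⋈[a=d] γ[u; COUNT(*)→d]((σ[h<3](R) ⋈[h=f] T))))) ∪ π[v,c](ρ[c/e](U)))) → 3

== RESULT ==
v
q
r
t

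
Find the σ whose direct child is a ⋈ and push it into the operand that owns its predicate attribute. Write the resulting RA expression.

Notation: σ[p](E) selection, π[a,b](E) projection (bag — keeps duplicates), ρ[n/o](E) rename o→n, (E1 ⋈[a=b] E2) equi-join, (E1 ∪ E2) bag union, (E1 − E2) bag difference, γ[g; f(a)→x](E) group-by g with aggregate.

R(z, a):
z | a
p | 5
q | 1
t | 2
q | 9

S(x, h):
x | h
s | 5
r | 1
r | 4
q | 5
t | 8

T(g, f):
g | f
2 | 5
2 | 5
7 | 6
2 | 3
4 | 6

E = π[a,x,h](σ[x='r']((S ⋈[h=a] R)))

σ filters on x, owned by the left side.
E' = π[a,x,h]((σ[x='r'](S) ⋈[h=a] R))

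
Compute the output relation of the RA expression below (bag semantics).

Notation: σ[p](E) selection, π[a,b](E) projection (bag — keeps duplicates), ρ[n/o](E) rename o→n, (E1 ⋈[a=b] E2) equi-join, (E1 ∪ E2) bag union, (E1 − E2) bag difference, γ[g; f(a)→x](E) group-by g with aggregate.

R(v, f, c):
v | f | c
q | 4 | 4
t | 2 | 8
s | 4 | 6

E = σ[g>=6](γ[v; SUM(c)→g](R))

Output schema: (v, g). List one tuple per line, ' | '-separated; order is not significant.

Per-node cardinality:
  R → 3
  γ[v; SUM(c)→g](R) → 3
  σ[g>=6](γ[v; SUM(c)→g](R)) → 2

== RESULT ==
v | g
s | 6
t | 8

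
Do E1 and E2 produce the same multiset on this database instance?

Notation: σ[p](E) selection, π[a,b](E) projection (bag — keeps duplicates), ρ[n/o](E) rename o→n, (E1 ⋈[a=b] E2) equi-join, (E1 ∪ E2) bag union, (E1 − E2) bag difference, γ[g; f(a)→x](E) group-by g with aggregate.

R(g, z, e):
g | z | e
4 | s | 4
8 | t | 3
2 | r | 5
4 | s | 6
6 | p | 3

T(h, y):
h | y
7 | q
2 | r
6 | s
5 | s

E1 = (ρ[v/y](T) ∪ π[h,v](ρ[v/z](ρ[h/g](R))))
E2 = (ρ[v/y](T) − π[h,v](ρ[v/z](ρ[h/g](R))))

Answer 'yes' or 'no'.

E1 row counts bottom-up:
  T → 4
  ρ[v/y](T) → 4
  R → 5
  ρ[h/g](R) → 5
  ρ[v/z](ρ[h/g](R)) → 5
  π[h,v](ρ[v/z](ρ[h/g](R))) → 5
  (ρ[v/y](T) ∪ π[h,v](ρ[v/z](ρ[h/g](R)))) → 9
E2 row counts bottom-up:
  T → 4
  ρ[v/y](T) → 4
  R → 5
  ρ[h/g](R) → 5
  ρ[v/z](ρ[h/g](R)) → 5
  π[h,v](ρ[v/z](ρ[h/g](R))) → 5
  (ρ[v/y](T) − π[h,v](ρ[v/z](ρ[h/g](R)))) → 3

E1 result:
h | v
2 | r
2 | r
4 | s
4 | s
5 | s
6 | p
6 | s
7 | q
8 | t
E2 result:
h | v
5 | s
6 | s
7 | q
Witness: (4, 's') appears 2× in E1 but 0× in E2.

no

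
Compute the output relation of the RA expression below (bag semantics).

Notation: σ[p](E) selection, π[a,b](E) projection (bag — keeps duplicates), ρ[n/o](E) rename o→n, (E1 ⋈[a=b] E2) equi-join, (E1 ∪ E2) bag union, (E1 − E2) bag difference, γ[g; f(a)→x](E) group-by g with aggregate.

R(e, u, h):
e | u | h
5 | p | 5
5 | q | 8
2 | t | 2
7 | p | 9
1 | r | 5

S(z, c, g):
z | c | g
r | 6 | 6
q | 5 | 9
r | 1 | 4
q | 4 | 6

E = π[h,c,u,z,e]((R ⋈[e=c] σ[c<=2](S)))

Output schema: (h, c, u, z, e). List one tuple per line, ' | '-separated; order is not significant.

Subexpression sizes:
  R → 5
  S → 4
  σ[c<=2](S) → 1
  (R ⋈[e=c] σ[c<=2](S)) → 1
  π[h,c,u,z,e]((R ⋈[e=c] σ[c<=2](S))) → 1

== RESULT ==
h | c | u | z | e
5 | 1 | r | r | 1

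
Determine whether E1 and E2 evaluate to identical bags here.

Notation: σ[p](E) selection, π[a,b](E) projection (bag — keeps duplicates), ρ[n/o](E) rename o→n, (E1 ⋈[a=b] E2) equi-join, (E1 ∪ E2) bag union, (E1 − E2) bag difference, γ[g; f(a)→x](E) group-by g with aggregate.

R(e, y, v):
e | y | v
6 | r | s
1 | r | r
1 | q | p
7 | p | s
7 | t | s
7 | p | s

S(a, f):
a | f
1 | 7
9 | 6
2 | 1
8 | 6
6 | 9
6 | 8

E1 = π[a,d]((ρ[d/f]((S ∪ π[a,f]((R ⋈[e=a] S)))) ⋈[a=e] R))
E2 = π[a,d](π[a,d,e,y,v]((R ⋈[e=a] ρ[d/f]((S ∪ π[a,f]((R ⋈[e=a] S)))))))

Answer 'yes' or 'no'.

E1 stepwise |·|:
  S → 6
  R → 6
  S → 6
  (R ⋈[e=a] S) → 4
  π[a,f]((R ⋈[e=a] S)) → 4
  (S ∪ π[a,f]((R ⋈[e=a] S))) → 10
  ρ[d/f]((S ∪ π[a,f]((R ⋈[e=a] S)))) → 10
  R → 6
  (ρ[d/f]((S ∪ π[a,f]((R ⋈[e=a] S)))) ⋈[a=e] R) → 10
  π[a,d]((ρ[d/f]((S ∪ π[a,f]((R ⋈[e=a] S)))) ⋈[a=e] R)) → 10
E2 stepwise |·|:
  R → 6
  S → 6
  R → 6
  S → 6
  (R ⋈[e=a] S) → 4
  π[a,f]((R ⋈[e=a] S)) → 4
  (S ∪ π[a,f]((R ⋈[e=a] S))) → 10
  ρ[d/f]((S ∪ π[a,f]((R ⋈[e=a] S)))) → 10
  (R ⋈[e=a] ρ[d/f]((S ∪ π[a,f]((R ⋈[e=a] S))))) → 10
  π[a,d,e,y,v]((R ⋈[e=a] ρ[d/f]((S ∪ π[a,f]((R ⋈[e=a] S)))))) → 10
  π[a,d](π[a,d,e,y,v]((R ⋈[e=a] ρ[d/f]((S ∪ π[a,f]((R ⋈[e=a] S))))))) → 10

E1 and E2 produce the same multiset:
a | d
1 | 7
1 | 7
1 | 7
1 | 7
1 | 7
1 | 7
6 | 8
6 | 8
6 | 9
6 | 9

yes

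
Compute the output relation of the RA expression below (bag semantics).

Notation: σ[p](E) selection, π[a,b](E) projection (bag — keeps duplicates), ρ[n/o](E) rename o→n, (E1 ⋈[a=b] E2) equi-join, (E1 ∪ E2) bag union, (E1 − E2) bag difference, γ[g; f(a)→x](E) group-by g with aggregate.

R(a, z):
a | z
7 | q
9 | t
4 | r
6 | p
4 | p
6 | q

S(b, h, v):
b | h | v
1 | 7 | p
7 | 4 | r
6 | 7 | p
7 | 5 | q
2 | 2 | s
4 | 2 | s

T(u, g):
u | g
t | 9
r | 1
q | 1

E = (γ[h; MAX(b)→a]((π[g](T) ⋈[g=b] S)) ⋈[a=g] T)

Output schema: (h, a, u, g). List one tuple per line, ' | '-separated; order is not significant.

Subexpression sizes:
  T → 3
  π[g](T) → 3
  S → 6
  (π[g](T) ⋈[g=b] S) → 2
  γ[h; MAX(b)→a]((π[g](T) ⋈[g=b] S)) → 1
  T → 3
  (γ[h; MAX(b)→a]((π[g](T) ⋈[g=b] S)) ⋈[a=g] T) → 2

== RESULT ==
h | a | u | g
7 | 1 | q | 1
7 | 1 | r | 1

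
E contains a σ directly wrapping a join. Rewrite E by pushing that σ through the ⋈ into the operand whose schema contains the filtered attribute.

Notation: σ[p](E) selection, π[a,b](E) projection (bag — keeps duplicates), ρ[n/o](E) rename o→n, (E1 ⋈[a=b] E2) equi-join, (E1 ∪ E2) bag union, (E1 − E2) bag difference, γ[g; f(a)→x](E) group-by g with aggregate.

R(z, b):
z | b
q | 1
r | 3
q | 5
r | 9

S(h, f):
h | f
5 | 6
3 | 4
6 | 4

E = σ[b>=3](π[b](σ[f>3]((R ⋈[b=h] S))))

σ filters on f, owned by the right side.
E' = σ[b>=3](π[b]((R ⋈[b=h] σ[f>3](S))))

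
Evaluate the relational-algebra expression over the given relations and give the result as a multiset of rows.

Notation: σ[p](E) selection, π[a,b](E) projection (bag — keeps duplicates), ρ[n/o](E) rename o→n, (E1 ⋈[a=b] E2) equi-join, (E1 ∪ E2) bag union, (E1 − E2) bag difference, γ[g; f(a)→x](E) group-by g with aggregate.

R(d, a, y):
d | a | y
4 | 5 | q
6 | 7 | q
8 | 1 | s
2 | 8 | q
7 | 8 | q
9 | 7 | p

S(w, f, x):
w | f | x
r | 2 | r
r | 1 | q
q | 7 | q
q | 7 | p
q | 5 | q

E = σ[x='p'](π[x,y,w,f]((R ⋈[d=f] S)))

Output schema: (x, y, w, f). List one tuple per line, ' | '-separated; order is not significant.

Stepwise |·|:
  R → 6
  S → 5
  (R ⋈[d=f] S) → 3
  π[x,y,w,f]((R ⋈[d=f] S)) → 3
  σ[x='p'](π[x,y,w,f]((R ⋈[d=f] S))) → 1

== RESULT ==
x | y | w | f
p | q | q | 7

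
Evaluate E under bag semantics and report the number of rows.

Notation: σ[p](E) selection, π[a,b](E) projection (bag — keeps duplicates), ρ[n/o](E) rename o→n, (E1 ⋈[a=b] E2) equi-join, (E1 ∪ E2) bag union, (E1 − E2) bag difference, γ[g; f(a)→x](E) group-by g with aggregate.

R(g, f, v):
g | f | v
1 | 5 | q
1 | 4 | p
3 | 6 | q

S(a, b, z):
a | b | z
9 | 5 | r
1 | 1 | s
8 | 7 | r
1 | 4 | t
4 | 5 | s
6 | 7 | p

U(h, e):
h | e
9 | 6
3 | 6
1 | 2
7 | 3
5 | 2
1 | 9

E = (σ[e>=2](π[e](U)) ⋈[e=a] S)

Subexpression sizes:
  U → 6
  π[e](U) → 6
  σ[e>=2](π[e](U)) → 6
  S → 6
  (σ[e>=2](π[e](U)) ⋈[e=a] S) → 3

|E| = 3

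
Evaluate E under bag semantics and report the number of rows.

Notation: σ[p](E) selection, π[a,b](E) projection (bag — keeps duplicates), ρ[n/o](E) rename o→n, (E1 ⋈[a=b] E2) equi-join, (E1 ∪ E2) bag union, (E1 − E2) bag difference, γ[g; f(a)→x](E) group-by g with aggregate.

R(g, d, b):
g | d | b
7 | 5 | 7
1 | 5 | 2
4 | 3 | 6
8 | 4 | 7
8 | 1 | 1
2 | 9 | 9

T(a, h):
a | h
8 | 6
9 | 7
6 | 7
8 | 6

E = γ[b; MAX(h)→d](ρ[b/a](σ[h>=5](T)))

Subexpression sizes:
  T → 4
  σ[h>=5](T) → 4
  ρ[b/a](σ[h>=5](T)) → 4
  γ[b; MAX(h)→d](ρ[b/a](σ[h>=5](T))) → 3

|E| = 3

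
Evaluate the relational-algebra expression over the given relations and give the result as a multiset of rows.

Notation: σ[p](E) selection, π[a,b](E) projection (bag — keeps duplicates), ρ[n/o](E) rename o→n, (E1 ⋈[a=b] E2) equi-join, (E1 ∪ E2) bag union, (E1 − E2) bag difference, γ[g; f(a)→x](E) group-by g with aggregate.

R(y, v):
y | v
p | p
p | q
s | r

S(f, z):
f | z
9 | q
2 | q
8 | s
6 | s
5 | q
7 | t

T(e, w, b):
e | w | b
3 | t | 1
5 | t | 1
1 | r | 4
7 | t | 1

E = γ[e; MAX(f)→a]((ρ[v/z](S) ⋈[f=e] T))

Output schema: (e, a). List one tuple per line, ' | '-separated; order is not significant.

Stepwise |·|:
  S → 6
  ρ[v/z](S) → 6
  T → 4
  (ρ[v/z](S) ⋈[f=e] T) → 2
  γ[e; MAX(f)→a]((ρ[v/z](S) ⋈[f=e] T)) → 2

== RESULT ==
e | a
5 | 5
7 | 7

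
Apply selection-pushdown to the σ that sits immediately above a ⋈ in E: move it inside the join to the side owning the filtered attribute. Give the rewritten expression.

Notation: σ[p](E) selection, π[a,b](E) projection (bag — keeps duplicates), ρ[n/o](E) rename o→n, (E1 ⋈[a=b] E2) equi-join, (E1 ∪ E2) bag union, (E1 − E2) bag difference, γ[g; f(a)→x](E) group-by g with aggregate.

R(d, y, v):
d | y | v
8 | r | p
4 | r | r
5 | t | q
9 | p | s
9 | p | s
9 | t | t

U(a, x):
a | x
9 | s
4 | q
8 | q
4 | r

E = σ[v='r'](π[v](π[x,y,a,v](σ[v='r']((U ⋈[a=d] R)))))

σ filters on v, owned by the right side.
E' = σ[v='r'](π[v](π[x,y,a,v]((U ⋈[a=d] σ[v='r'](R)))))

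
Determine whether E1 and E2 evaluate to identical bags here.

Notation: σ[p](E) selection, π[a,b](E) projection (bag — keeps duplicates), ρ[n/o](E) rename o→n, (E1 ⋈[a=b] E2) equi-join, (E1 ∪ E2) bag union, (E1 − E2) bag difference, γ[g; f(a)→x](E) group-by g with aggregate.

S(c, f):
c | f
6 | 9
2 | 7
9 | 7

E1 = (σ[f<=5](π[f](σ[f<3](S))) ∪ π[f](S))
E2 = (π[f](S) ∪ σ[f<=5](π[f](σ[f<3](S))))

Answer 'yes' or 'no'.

E1 row counts bottom-up:
  S → 3
  σ[f<3](S) → 0
  π[f](σ[f<3](S)) → 0
  σ[f<=5](π[f](σ[f<3](S))) → 0
  S → 3
  π[f](S) → 3
  (σ[f<=5](π[f](σ[f<3](S))) ∪ π[f](S)) → 3
E2 row counts bottom-up:
  S → 3
  π[f](S) → 3
  S → 3
  σ[f<3](S) → 0
  π[f](σ[f<3](S)) → 0
  σ[f<=5](π[f](σ[f<3](S))) → 0
  (π[f](S) ∪ σ[f<=5](π[f](σ[f<3](S)))) → 3

E1 and E2 produce the same multiset:
f
7
7
9

yes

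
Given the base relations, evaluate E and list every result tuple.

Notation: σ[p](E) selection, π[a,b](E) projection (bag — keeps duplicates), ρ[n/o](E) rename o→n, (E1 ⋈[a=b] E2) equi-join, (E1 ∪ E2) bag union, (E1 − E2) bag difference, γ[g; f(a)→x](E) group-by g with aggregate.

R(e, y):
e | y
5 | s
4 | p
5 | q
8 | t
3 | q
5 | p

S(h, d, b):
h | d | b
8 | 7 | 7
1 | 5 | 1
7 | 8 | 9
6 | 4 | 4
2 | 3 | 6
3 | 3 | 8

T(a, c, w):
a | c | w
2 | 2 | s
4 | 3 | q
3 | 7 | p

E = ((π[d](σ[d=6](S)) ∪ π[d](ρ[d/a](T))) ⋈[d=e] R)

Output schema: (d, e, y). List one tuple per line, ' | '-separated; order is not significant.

Stepwise |·|:
  S → 6
  σ[d=6](S) → 0
  π[d](σ[d=6](S)) → 0
  T → 3
  ρ[d/a](T) → 3
  π[d](ρ[d/a](T)) → 3
  (π[d](σ[d=6](S)) ∪ π[d](ρ[d/a](T))) → 3
  R → 6
  ((π[d](σ[d=6](S)) ∪ π[d](ρ[d/a](T))) ⋈[d=e] R) → 2

== RESULT ==
d | e | y
3 | 3 | q
4 | 4 | p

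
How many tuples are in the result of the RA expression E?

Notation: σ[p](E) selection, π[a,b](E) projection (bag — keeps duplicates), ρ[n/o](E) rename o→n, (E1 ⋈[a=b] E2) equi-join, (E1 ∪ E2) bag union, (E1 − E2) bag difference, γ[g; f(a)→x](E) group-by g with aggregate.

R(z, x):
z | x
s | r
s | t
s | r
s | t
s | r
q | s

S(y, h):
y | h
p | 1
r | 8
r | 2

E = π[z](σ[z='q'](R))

Per-node cardinality:
  R → 6
  σ[z='q'](R) → 1
  π[z](σ[z='q'](R)) → 1

|E| = 1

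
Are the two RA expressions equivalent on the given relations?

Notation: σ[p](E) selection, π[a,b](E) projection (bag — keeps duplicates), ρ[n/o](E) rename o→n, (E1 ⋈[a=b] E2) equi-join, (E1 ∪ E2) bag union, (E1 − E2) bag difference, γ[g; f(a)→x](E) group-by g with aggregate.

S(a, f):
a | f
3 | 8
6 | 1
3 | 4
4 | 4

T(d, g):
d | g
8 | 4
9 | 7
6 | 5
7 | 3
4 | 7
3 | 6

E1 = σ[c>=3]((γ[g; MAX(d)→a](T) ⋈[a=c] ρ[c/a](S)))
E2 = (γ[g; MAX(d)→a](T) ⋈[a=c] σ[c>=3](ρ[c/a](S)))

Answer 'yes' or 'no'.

E1 stepwise |·|:
  T → 6
  γ[g; MAX(d)→a](T) → 5
  S → 4
  ρ[c/a](S) → 4
  (γ[g; MAX(d)→a](T) ⋈[a=c] ρ[c/a](S)) → 3
  σ[c>=3]((γ[g; MAX(d)→a](T) ⋈[a=c] ρ[c/a](S))) → 3
E2 stepwise |·|:
  T → 6
  γ[g; MAX(d)→a](T) → 5
  S → 4
  ρ[c/a](S) → 4
  σ[c>=3](ρ[c/a](S)) → 4
  (γ[g; MAX(d)→a](T) ⋈[a=c] σ[c>=3](ρ[c/a](S))) → 3

E1 and E2 produce the same multiset:
g | a | c | f
5 | 6 | 6 | 1
6 | 3 | 3 | 4
6 | 3 | 3 | 8

yes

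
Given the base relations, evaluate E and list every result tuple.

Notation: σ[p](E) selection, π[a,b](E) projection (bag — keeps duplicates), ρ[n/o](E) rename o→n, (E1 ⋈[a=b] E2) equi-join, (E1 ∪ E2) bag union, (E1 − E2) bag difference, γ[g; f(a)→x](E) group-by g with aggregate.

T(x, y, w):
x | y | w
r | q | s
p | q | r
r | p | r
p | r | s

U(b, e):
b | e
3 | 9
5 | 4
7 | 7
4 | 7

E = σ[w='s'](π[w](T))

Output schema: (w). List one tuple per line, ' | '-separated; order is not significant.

Stepwise |·|:
  T → 4
  π[w](T) → 4
  σ[w='s'](π[w](T)) → 2

== RESULT ==
w
s
s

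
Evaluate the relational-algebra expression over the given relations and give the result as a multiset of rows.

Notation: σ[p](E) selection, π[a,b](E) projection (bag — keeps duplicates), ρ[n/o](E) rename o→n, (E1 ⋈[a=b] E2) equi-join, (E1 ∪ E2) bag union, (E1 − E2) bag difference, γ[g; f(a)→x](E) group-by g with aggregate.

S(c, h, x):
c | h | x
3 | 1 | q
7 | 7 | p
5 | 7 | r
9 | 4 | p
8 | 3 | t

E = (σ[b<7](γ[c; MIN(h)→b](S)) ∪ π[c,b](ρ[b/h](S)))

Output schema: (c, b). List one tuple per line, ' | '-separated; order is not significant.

Row counts bottom-up:
  S → 5
  γ[c; MIN(h)→b](S) → 5
  σ[b<7](γ[c; MIN(h)→b](S)) → 3
  S → 5
  ρ[b/h](S) → 5
  π[c,b](ρ[b/h](S)) → 5
  (σ[b<7](γ[c; MIN(h)→b](S)) ∪ π[c,b](ρ[b/h](S))) → 8

== RESULT ==
c | b
3 | 1
3 | 1
5 | 7
7 | 7
8 | 3
8 | 3
9 | 4
9 | 4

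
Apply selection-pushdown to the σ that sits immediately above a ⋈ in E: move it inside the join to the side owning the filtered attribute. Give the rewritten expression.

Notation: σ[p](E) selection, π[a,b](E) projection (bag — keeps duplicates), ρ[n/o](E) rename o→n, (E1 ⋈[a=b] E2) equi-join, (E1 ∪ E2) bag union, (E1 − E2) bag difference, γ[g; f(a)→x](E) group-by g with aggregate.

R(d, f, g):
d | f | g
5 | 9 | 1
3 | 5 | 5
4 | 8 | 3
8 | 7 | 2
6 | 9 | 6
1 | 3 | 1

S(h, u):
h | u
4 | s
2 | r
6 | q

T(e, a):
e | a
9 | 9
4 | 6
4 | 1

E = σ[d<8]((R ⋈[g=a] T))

σ filters on d, owned by the left side.
E' = (σ[d<8](R) ⋈[g=a] T)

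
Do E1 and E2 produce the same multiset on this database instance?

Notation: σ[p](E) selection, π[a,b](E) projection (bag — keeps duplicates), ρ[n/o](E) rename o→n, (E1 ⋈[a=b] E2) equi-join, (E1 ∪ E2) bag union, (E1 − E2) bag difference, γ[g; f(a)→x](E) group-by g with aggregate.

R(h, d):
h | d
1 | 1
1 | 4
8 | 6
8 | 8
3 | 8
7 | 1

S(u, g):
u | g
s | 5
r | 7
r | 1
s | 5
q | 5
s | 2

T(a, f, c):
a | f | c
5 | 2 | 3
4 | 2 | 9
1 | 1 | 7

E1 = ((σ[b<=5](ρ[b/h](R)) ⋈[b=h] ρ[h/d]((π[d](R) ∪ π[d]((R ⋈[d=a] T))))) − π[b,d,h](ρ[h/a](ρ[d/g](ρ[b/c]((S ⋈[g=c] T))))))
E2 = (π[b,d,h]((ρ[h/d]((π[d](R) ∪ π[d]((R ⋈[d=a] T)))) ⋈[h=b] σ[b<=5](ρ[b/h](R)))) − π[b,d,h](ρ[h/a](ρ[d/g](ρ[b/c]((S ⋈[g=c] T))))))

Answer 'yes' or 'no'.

E1 row counts bottom-up:
  R → 6
  ρ[b/h](R) → 6
  σ[b<=5](ρ[b/h](R)) → 3
  R → 6
  π[d](R) → 6
  R → 6
  T → 3
  (R ⋈[d=a] T) → 3
  π[d]((R ⋈[d=a] T)) → 3
  (π[d](R) ∪ π[d]((R ⋈[d=a] T))) → 9
  ρ[h/d]((π[d](R) ∪ π[d]((R ⋈[d=a] T)))) → 9
  (σ[b<=5](ρ[b/h](R)) ⋈[b=h] ρ[h/d]((π[d](R) ∪ π[d]((R ⋈[d=a] T))))) → 8
  S → 6
  T → 3
  (S ⋈[g=c] T) → 1
  ρ[b/c]((S ⋈[g=c] T)) → 1
  ρ[d/g](ρ[b/c]((S ⋈[g=c] T))) → 1
  ρ[h/a](ρ[d/g](ρ[b/c]((S ⋈[g=c] T)))) → 1
  π[b,d,h](ρ[h/a](ρ[d/g](ρ[b/c]((S ⋈[g=c] T))))) → 1
  ((σ[b<=5](ρ[b/h](R)) ⋈[b=h] ρ[h/d]((π[d](R) ∪ π[d]((R ⋈[d=a] T))))) − π[b,d,h](ρ[h/a](ρ[d/g](ρ[b/c]((S ⋈[g=c] T)))))) → 8
E2 row counts bottom-up:
  R → 6
  π[d](R) → 6
  R → 6
  T → 3
  (R ⋈[d=a] T) → 3
  π[d]((R ⋈[d=a] T)) → 3
  (π[d](R) ∪ π[d]((R ⋈[d=a] T))) → 9
  ρ[h/d]((π[d](R) ∪ π[d]((R ⋈[d=a] T)))) → 9
  R → 6
  ρ[b/h](R) → 6
  σ[b<=5](ρ[b/h](R)) → 3
  (ρ[h/d]((π[d](R) ∪ π[d]((R ⋈[d=a] T)))) ⋈[h=b] σ[b<=5](ρ[b/h](R))) → 8
  π[b,d,h]((ρ[h/d]((π[d](R) ∪ π[d]((R ⋈[d=a] T)))) ⋈[h=b] σ[b<=5](ρ[b/h](R)))) → 8
  S → 6
  T → 3
  (S ⋈[g=c] T) → 1
  ρ[b/c]((S ⋈[g=c] T)) → 1
  ρ[d/g](ρ[b/c]((S ⋈[g=c] T))) → 1
  ρ[h/a](ρ[d/g](ρ[b/c]((S ⋈[g=c] T)))) → 1
  π[b,d,h](ρ[h/a](ρ[d/g](ρ[b/c]((S ⋈[g=c] T))))) → 1
  (π[b,d,h]((ρ[h/d]((π[d](R) ∪ π[d]((R ⋈[d=a] T)))) ⋈[h=b] σ[b<=5](ρ[b/h](R)))) − π[b,d,h](ρ[h/a](ρ[d/g](ρ[b/c]((S ⋈[g=c] T)))))) → 8

E1 and E2 produce the same multiset:
b | d | h
1 | 1 | 1
1 | 1 | 1
1 | 1 | 1
1 | 1 | 1
1 | 4 | 1
1 | 4 | 1
1 | 4 | 1
1 | 4 | 1

yes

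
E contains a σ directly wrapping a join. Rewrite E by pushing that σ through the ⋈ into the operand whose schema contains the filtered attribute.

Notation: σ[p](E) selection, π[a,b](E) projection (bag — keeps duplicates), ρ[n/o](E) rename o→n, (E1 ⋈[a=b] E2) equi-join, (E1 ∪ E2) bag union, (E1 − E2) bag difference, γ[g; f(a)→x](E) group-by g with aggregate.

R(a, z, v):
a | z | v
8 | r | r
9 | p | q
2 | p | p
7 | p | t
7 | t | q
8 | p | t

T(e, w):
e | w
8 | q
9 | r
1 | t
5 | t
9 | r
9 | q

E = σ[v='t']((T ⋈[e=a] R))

σ filters on v, owned by the right side.
E' = (T ⋈[e=a] σ[v='t'](R))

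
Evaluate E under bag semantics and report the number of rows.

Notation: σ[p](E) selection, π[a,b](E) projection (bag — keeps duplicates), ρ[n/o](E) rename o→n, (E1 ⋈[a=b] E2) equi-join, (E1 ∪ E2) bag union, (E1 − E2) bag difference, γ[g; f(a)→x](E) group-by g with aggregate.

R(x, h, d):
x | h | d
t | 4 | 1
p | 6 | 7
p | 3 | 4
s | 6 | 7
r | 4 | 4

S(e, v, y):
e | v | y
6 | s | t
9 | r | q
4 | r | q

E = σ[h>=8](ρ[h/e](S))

Stepwise |·|:
  S → 3
  ρ[h/e](S) → 3
  σ[h>=8](ρ[h/e](S)) → 1

|E| = 1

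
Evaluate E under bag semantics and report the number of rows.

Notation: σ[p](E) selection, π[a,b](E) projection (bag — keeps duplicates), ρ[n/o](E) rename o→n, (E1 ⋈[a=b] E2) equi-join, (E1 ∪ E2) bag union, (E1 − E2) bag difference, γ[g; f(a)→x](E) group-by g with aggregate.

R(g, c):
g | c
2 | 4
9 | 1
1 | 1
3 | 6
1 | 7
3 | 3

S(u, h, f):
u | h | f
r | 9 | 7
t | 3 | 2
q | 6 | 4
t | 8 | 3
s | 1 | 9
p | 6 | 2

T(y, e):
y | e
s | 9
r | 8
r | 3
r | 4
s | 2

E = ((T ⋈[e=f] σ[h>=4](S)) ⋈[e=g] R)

Row counts bottom-up:
  T → 5
  S → 6
  σ[h>=4](S) → 4
  (T ⋈[e=f] σ[h>=4](S)) → 3
  R → 6
  ((T ⋈[e=f] σ[h>=4](S)) ⋈[e=g] R) → 3

|E| = 3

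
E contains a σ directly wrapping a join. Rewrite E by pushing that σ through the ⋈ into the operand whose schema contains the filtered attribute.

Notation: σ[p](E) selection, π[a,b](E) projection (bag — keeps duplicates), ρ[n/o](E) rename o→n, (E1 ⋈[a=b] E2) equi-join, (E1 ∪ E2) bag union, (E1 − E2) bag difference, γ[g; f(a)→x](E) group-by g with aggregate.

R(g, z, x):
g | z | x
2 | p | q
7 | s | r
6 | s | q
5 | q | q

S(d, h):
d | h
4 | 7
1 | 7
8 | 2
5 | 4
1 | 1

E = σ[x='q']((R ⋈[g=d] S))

σ filters on x, owned by the left side.
E' = (σ[x='q'](R) ⋈[g=d] S)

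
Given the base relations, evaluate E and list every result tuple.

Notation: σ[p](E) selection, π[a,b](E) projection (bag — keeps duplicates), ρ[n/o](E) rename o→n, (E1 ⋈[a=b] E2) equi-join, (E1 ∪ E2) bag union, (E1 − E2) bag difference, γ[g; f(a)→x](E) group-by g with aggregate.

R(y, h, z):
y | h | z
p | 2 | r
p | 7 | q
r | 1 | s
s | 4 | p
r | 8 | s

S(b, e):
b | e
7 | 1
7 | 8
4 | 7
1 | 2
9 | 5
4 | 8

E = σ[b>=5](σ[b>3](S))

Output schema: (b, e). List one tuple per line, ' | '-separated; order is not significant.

Stepwise |·|:
  S → 6
  σ[b>3](S) → 5
  σ[b>=5](σ[b>3](S)) → 3

== RESULT ==
b | e
7 | 1
7 | 8
9 | 5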